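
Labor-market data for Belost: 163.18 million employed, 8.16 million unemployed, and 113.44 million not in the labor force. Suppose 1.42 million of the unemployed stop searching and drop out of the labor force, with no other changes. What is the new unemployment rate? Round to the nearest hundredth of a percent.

New unemployment rate ≈ 3.97%.

Initially, labor force = 163.18 + 8.16 = 171.34 million, so u = 8.16/171.34 = 4.76%.
After the change, unemployed and labor force both fall by 1.42 → E = 163.18, U = 6.74, labor force = 169.92 million.
New unemployment rate = 6.74 / 169.92 = 3.97%.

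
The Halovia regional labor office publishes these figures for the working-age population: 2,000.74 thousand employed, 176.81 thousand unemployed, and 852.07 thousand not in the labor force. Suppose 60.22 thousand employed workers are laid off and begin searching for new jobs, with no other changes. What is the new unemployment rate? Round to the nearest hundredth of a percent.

Initially, labor force = 2,000.74 + 176.81 = 2,177.55 thousand, so u = 176.81/2,177.55 = 8.12%.
After the change, employed falls and unemployed rises by 60.22; labor force unchanged → E = 1,940.52, U = 237.03, labor force = 2,177.55 thousand.
New unemployment rate = 237.03 / 2,177.55 = 10.89%.

New unemployment rate ≈ 10.89%.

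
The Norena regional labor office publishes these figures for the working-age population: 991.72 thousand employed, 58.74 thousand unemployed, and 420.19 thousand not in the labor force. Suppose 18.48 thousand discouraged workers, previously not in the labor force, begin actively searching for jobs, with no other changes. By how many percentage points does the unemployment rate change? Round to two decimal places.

The unemployment rate changes by +1.63 percentage points.

Initially, labor force = 991.72 + 58.74 = 1,050.46 thousand, so u = 58.74/1,050.46 = 5.59%.
After the change, unemployed and labor force both rise by 18.48 → E = 991.72, U = 77.22, labor force = 1,068.94 thousand.
New unemployment rate = 77.22 / 1,068.94 = 7.22%.
Change = 7.22% − 5.59% = +1.63 percentage points.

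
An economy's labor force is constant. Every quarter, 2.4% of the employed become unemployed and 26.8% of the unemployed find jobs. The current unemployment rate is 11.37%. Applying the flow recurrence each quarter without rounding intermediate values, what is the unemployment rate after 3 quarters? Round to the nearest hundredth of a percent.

Unemployment rate after three quarters ≈ 9.34%.

With a fixed labor force, u_{t+1} = u_t + s·(1−u_t) − f·u_t = u_t·(1−s−f) + s.
Here 1−s−f = 0.708 and s = 0.024.
u_1 = 0.113700 × 0.708 + 0.024 = 0.104500.
u_2 = 0.104500 × 0.708 + 0.024 = 0.097986.
u_3 = 0.097986 × 0.708 + 0.024 = 0.093374.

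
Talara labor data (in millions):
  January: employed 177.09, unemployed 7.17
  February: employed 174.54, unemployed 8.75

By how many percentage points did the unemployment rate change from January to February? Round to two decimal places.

The unemployment rate changed by +0.88 percentage points.

January: labor force = 177.09 + 7.17 = 184.26; u = 7.17/184.26 = 3.89%.
February: labor force = 174.54 + 8.75 = 183.29; u = 8.75/183.29 = 4.77%.
Change = 4.77% − 3.89% = +0.88 pp.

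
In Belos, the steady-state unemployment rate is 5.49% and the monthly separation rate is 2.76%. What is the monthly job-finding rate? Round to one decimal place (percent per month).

From u* = s/(s+f): f = s·(1−u)/u.
f = 2.76 × (1 − 0.0549) / 0.0549 = 2.6085 / 0.0549 ≈ 47.5% per month.

Job-finding rate ≈ 47.5% per month.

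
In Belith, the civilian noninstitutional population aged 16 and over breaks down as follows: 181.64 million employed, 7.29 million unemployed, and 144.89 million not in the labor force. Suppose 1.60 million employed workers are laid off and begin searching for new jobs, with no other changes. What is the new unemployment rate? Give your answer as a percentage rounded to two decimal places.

Initially, labor force = 181.64 + 7.29 = 188.93 million, so u = 7.29/188.93 = 3.86%.
After the change, employed falls and unemployed rises by 1.60; labor force unchanged → E = 180.04, U = 8.89, labor force = 188.93 million.
New unemployment rate = 8.89 / 188.93 = 4.71%.

New unemployment rate ≈ 4.71%.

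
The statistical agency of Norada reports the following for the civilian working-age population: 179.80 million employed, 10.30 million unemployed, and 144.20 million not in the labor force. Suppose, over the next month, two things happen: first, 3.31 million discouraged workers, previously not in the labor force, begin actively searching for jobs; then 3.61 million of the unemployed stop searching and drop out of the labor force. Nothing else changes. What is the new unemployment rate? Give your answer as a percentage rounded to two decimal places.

New unemployment rate ≈ 5.27%.

Initially, labor force = 179.80 + 10.30 = 190.10 million, so u = 10.30/190.10 = 5.42%.
After the first change, unemployed and labor force both rise by 3.31 → E = 179.80, U = 13.61, labor force = 193.41 million.
After the second change, unemployed and labor force both fall by 3.61 → E = 179.80, U = 10.00, labor force = 189.80 million.
New unemployment rate = 10.00 / 189.80 = 5.27%.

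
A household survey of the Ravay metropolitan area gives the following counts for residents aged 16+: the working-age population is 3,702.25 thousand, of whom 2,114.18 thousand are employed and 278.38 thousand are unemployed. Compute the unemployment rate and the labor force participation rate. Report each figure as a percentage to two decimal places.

Labor force = employed + unemployed = 2,114.18 + 278.38 = 2,392.56 thousand.
Unemployment rate = 278.38 / 2,392.56 = 11.64%.
Labor force participation rate = 2,392.56 / 3,702.25 = 64.62%.

Unemployment rate ≈ 11.64%; labor force participation rate ≈ 64.62%.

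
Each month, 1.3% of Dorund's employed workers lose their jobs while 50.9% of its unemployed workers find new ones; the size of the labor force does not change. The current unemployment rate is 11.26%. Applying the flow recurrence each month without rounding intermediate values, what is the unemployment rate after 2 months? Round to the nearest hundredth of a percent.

With a fixed labor force, u_{t+1} = u_t + s·(1−u_t) − f·u_t = u_t·(1−s−f) + s.
Here 1−s−f = 0.478 and s = 0.013.
u_1 = 0.112600 × 0.478 + 0.013 = 0.066823.
u_2 = 0.066823 × 0.478 + 0.013 = 0.044941.

Unemployment rate after two months ≈ 4.49%.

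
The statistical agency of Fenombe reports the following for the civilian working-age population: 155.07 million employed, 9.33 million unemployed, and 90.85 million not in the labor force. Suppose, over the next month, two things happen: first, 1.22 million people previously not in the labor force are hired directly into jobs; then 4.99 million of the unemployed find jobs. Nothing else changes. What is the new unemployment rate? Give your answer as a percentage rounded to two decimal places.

Initially, labor force = 155.07 + 9.33 = 164.40 million, so u = 9.33/164.40 = 5.68%.
After the first change, employed and labor force both rise by 1.22; unemployed unchanged → E = 156.29, U = 9.33, labor force = 165.62 million.
After the second change, unemployed falls and employed rises by 4.99; labor force unchanged → E = 161.28, U = 4.34, labor force = 165.62 million.
New unemployment rate = 4.34 / 165.62 = 2.62%.

New unemployment rate ≈ 2.62%.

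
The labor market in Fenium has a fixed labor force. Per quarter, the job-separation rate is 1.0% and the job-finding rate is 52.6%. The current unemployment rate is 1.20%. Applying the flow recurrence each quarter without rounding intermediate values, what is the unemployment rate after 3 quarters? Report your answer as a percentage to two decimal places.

Unemployment rate after three quarters ≈ 1.80%.

With a fixed labor force, u_{t+1} = u_t + s·(1−u_t) − f·u_t = u_t·(1−s−f) + s.
Here 1−s−f = 0.464 and s = 0.010.
u_1 = 0.012000 × 0.464 + 0.010 = 0.015568.
u_2 = 0.015568 × 0.464 + 0.010 = 0.017224.
u_3 = 0.017224 × 0.464 + 0.010 = 0.017992.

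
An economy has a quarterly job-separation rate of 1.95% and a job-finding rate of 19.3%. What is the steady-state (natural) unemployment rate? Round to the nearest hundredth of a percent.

Steady-state unemployment rate ≈ 9.18%.

At steady state the flows balance: s·E = f·U, so U/(E+U) = s/(s+f).
u* = 1.95 / (1.95 + 19.3) = 1.95 / 21.25 = 9.18%.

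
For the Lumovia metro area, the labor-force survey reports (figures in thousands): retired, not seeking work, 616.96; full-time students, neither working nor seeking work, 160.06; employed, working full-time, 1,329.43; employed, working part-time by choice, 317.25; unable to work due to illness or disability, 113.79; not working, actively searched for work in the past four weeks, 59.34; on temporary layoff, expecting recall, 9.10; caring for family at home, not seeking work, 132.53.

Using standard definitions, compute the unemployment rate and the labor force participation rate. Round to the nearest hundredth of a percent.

Employed = 1,329.43 + 317.25 = 1,646.68 thousand.
Unemployed = 59.34 + 9.10 = 68.44 thousand (jobless and actively searching, or on temporary layoff).
Labor force = 1,646.68 + 68.44 = 1,715.12 thousand.
Not in labor force = 616.96 + 160.06 + 113.79 + 132.53 = 1,023.34 thousand (those not working and not actively searching are outside the labor force).
Civilian working-age population = 1,715.12 + 1,023.34 = 2,738.46 thousand.
Unemployment rate = 68.44 / 1,715.12 = 3.99%.
Labor force participation rate = 1,715.12 / 2,738.46 = 62.63%.

Unemployment rate ≈ 3.99%; labor force participation rate ≈ 62.63%.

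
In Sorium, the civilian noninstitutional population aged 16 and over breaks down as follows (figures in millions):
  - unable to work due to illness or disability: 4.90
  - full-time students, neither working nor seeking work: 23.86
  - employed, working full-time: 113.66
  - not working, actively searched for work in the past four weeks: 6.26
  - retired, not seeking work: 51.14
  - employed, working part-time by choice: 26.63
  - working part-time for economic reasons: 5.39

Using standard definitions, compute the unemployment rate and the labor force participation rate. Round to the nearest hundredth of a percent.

Employed = 113.66 + 26.63 + 5.39 = 145.68 million (anyone who worked, including part-time for economic reasons, counts as employed).
Unemployed = 6.26 million.
Labor force = 145.68 + 6.26 = 151.94 million.
Not in labor force = 4.90 + 23.86 + 51.14 = 79.90 million (those not working and not actively searching are outside the labor force).
Civilian working-age population = 151.94 + 79.90 = 231.84 million.
Unemployment rate = 6.26 / 151.94 = 4.12%.
Labor force participation rate = 151.94 / 231.84 = 65.54%.

Unemployment rate ≈ 4.12%; labor force participation rate ≈ 65.54%.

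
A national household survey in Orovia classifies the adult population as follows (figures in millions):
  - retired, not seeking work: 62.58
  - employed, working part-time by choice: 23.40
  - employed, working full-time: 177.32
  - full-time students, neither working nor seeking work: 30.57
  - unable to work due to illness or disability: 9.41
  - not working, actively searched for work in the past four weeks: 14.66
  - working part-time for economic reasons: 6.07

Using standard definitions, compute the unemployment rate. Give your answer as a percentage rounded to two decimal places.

Employed = 23.40 + 177.32 + 6.07 = 206.79 million (anyone who worked, including part-time for economic reasons, counts as employed).
Unemployed = 14.66 million.
Labor force = 206.79 + 14.66 = 221.45 million.
Unemployment rate = 14.66 / 221.45 = 6.62%.

Unemployment rate ≈ 6.62%.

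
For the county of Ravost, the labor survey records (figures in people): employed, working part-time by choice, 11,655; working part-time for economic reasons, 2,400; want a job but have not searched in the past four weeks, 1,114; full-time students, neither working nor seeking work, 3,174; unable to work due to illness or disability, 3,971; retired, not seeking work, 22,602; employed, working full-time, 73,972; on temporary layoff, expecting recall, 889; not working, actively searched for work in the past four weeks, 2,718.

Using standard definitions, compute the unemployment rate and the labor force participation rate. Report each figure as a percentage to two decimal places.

Unemployment rate ≈ 3.94%; labor force participation rate ≈ 74.81%.

Employed = 11,655 + 2,400 + 73,972 = 88,027 (anyone who worked, including part-time for economic reasons, counts as employed).
Unemployed = 889 + 2,718 = 3,607 (jobless and actively searching, or on temporary layoff).
Labor force = 88,027 + 3,607 = 91,634.
Not in labor force = 1,114 + 3,174 + 3,971 + 22,602 = 30,861 (those not working and not actively searching are outside the labor force — including those who want a job but have given up searching).
Civilian working-age population = 91,634 + 30,861 = 122,495.
Unemployment rate = 3,607 / 91,634 = 3.94%.
Labor force participation rate = 91,634 / 122,495 = 74.81%.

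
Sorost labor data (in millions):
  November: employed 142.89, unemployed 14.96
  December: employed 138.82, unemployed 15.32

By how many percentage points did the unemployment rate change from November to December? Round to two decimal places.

November: labor force = 142.89 + 14.96 = 157.85; u = 14.96/157.85 = 9.48%.
December: labor force = 138.82 + 15.32 = 154.14; u = 15.32/154.14 = 9.94%.
Change = 9.94% − 9.48% = +0.46 pp.

The unemployment rate changed by +0.46 percentage points.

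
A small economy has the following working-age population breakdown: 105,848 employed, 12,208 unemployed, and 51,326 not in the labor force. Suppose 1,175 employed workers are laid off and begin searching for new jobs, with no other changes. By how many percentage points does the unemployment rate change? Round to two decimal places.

Initially, labor force = 105,848 + 12,208 = 118,056, so u = 12,208/118,056 = 10.34%.
After the change, employed falls and unemployed rises by 1,175; labor force unchanged → E = 104,673, U = 13,383, labor force = 118,056.
New unemployment rate = 13,383 / 118,056 = 11.34%.
Change = 11.34% − 10.34% = +1.00 percentage points.

The unemployment rate changes by +1.00 percentage points.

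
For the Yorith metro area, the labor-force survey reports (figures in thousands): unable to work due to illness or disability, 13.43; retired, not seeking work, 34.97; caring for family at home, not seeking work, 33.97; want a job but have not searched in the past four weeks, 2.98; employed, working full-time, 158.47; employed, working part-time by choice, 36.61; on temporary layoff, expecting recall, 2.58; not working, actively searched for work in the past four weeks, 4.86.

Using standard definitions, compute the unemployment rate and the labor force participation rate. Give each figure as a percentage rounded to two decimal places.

Unemployment rate ≈ 3.67%; labor force participation rate ≈ 70.35%.

Employed = 158.47 + 36.61 = 195.08 thousand.
Unemployed = 2.58 + 4.86 = 7.44 thousand (jobless and actively searching, or on temporary layoff).
Labor force = 195.08 + 7.44 = 202.52 thousand.
Not in labor force = 13.43 + 34.97 + 33.97 + 2.98 = 85.35 thousand (those not working and not actively searching are outside the labor force — including those who want a job but have given up searching).
Civilian working-age population = 202.52 + 85.35 = 287.87 thousand.
Unemployment rate = 7.44 / 202.52 = 3.67%.
Labor force participation rate = 202.52 / 287.87 = 70.35%.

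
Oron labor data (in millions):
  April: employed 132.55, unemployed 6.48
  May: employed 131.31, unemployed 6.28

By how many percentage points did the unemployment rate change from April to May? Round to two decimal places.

The unemployment rate changed by −0.10 percentage points.

April: labor force = 132.55 + 6.48 = 139.03; u = 6.48/139.03 = 4.66%.
May: labor force = 131.31 + 6.28 = 137.59; u = 6.28/137.59 = 4.56%.
Change = 4.56% − 4.66% = −0.10 pp.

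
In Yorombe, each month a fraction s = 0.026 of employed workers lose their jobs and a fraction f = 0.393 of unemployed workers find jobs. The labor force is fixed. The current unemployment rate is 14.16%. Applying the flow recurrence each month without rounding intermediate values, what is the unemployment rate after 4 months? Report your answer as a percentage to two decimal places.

With a fixed labor force, u_{t+1} = u_t + s·(1−u_t) − f·u_t = u_t·(1−s−f) + s.
Here 1−s−f = 0.581 and s = 0.026.
u_1 = 0.141600 × 0.581 + 0.026 = 0.108270.
u_2 = 0.108270 × 0.581 + 0.026 = 0.088905.
u_3 = 0.088905 × 0.581 + 0.026 = 0.077654.
u_4 = 0.077654 × 0.581 + 0.026 = 0.071117.

Unemployment rate after four months ≈ 7.11%.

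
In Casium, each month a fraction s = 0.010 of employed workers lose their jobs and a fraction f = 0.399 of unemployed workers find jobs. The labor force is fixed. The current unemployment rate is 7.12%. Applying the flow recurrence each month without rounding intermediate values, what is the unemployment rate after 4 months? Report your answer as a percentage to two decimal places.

With a fixed labor force, u_{t+1} = u_t + s·(1−u_t) − f·u_t = u_t·(1−s−f) + s.
Here 1−s−f = 0.591 and s = 0.010.
u_1 = 0.071200 × 0.591 + 0.010 = 0.052079.
u_2 = 0.052079 × 0.591 + 0.010 = 0.040779.
u_3 = 0.040779 × 0.591 + 0.010 = 0.034100.
u_4 = 0.034100 × 0.591 + 0.010 = 0.030153.

Unemployment rate after four months ≈ 3.02%.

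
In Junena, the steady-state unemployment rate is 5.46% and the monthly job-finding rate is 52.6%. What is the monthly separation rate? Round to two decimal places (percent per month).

Separation rate ≈ 3.04% per month.

From u* = s/(s+f): s = u·f/(1−u).
s = 0.0546 × 52.6 / (1 − 0.0546) = 2.8720 / 0.9454 ≈ 3.04% per month.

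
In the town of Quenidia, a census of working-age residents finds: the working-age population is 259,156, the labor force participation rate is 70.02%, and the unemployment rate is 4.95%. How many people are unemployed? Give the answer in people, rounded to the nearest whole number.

About 8,982 are unemployed.

Labor force = 0.7002 × 259,156 = 181,461.
Unemployed = 0.0495 × 181,461 ≈ 8,982.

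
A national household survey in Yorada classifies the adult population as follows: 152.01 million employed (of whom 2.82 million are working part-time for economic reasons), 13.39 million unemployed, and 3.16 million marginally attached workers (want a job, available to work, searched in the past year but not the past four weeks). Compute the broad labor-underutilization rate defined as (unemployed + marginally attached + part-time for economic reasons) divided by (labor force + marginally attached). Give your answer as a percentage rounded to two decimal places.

Broad underutilization rate ≈ 11.49%.

Labor force = 152.01 + 13.39 = 165.40 million.
Numerator = 13.39 + 3.16 + 2.82 = 19.37 million.
Denominator = 165.40 + 3.16 = 168.56 million.
Broad rate = 19.37 / 168.56 = 11.49%.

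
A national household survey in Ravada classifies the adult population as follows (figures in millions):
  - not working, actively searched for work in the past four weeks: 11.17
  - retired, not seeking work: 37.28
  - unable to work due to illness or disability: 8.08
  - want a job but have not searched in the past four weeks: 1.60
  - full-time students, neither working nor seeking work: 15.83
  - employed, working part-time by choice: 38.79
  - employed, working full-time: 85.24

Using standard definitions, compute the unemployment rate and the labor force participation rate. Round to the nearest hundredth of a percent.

Employed = 38.79 + 85.24 = 124.03 million.
Unemployed = 11.17 million.
Labor force = 124.03 + 11.17 = 135.20 million.
Not in labor force = 37.28 + 8.08 + 1.60 + 15.83 = 62.79 million (those not working and not actively searching are outside the labor force — including those who want a job but have given up searching).
Civilian working-age population = 135.20 + 62.79 = 197.99 million.
Unemployment rate = 11.17 / 135.20 = 8.26%.
Labor force participation rate = 135.20 / 197.99 = 68.29%.

Unemployment rate ≈ 8.26%; labor force participation rate ≈ 68.29%.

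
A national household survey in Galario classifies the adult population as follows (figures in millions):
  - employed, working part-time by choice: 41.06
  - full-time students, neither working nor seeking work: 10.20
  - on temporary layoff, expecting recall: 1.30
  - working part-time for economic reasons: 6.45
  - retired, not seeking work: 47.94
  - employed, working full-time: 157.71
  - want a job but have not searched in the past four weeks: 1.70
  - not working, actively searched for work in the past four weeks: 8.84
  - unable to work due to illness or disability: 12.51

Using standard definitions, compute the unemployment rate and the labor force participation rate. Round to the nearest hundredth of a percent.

Employed = 41.06 + 6.45 + 157.71 = 205.22 million (anyone who worked, including part-time for economic reasons, counts as employed).
Unemployed = 1.30 + 8.84 = 10.14 million (jobless and actively searching, or on temporary layoff).
Labor force = 205.22 + 10.14 = 215.36 million.
Not in labor force = 10.20 + 47.94 + 1.70 + 12.51 = 72.35 million (those not working and not actively searching are outside the labor force — including those who want a job but have given up searching).
Civilian working-age population = 215.36 + 72.35 = 287.71 million.
Unemployment rate = 10.14 / 215.36 = 4.71%.
Labor force participation rate = 215.36 / 287.71 = 74.85%.

Unemployment rate ≈ 4.71%; labor force participation rate ≈ 74.85%.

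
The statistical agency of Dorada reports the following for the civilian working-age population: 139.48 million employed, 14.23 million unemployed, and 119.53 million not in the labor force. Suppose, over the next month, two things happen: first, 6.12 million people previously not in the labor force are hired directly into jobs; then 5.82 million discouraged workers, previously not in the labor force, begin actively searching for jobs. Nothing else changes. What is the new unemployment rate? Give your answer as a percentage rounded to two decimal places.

Initially, labor force = 139.48 + 14.23 = 153.71 million, so u = 14.23/153.71 = 9.26%.
After the first change, employed and labor force both rise by 6.12; unemployed unchanged → E = 145.60, U = 14.23, labor force = 159.83 million.
After the second change, unemployed and labor force both rise by 5.82 → E = 145.60, U = 20.05, labor force = 165.65 million.
New unemployment rate = 20.05 / 165.65 = 12.10%.

New unemployment rate ≈ 12.10%.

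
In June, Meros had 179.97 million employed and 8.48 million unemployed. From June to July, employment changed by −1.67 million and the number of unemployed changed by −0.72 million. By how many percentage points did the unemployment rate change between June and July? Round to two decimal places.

June: labor force = 179.97 + 8.48 = 188.45; u = 8.48/188.45 = 4.50%.
July: labor force = 178.30 + 7.76 = 186.06; u = 7.76/186.06 = 4.17%.
Change = 4.17% − 4.50% = −0.33 pp.

The unemployment rate changed by −0.33 percentage points.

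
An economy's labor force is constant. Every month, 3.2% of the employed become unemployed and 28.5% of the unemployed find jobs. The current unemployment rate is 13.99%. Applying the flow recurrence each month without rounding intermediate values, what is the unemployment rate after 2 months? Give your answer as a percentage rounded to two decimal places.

With a fixed labor force, u_{t+1} = u_t + s·(1−u_t) − f·u_t = u_t·(1−s−f) + s.
Here 1−s−f = 0.683 and s = 0.032.
u_1 = 0.139900 × 0.683 + 0.032 = 0.127552.
u_2 = 0.127552 × 0.683 + 0.032 = 0.119118.

Unemployment rate after two months ≈ 11.91%.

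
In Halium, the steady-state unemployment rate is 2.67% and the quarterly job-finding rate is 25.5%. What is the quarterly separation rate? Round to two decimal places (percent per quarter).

Separation rate ≈ 0.70% per quarter.

From u* = s/(s+f): s = u·f/(1−u).
s = 0.0267 × 25.5 / (1 − 0.0267) = 0.6808 / 0.9733 ≈ 0.70% per quarter.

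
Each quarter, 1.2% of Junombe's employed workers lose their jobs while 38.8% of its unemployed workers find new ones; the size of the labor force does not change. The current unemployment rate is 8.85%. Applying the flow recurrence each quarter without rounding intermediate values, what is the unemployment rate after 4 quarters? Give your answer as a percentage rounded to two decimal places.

Unemployment rate after four quarters ≈ 3.76%.

With a fixed labor force, u_{t+1} = u_t + s·(1−u_t) − f·u_t = u_t·(1−s−f) + s.
Here 1−s−f = 0.600 and s = 0.012.
u_1 = 0.088500 × 0.600 + 0.012 = 0.065100.
u_2 = 0.065100 × 0.600 + 0.012 = 0.051060.
u_3 = 0.051060 × 0.600 + 0.012 = 0.042636.
u_4 = 0.042636 × 0.600 + 0.012 = 0.037582.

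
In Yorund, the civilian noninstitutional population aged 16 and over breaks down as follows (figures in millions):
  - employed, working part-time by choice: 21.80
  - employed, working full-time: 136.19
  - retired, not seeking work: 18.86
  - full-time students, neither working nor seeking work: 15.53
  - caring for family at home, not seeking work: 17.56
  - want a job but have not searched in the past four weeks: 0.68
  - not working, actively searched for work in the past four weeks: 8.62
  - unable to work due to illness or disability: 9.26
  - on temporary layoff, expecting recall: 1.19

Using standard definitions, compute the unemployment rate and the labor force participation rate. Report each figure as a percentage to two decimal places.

Unemployment rate ≈ 5.85%; labor force participation rate ≈ 73.05%.

Employed = 21.80 + 136.19 = 157.99 million.
Unemployed = 8.62 + 1.19 = 9.81 million (jobless and actively searching, or on temporary layoff).
Labor force = 157.99 + 9.81 = 167.80 million.
Not in labor force = 18.86 + 15.53 + 17.56 + 0.68 + 9.26 = 61.89 million (those not working and not actively searching are outside the labor force — including those who want a job but have given up searching).
Civilian working-age population = 167.80 + 61.89 = 229.69 million.
Unemployment rate = 9.81 / 167.80 = 5.85%.
Labor force participation rate = 167.80 / 229.69 = 73.05%.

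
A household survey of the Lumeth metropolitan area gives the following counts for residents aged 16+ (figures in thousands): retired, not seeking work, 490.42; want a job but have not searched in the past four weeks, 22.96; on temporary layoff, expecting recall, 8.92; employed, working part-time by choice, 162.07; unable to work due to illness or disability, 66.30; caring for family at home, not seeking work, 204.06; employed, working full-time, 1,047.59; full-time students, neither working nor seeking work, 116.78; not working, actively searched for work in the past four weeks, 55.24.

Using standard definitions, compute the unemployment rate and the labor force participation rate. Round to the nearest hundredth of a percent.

Unemployment rate ≈ 5.04%; labor force participation rate ≈ 58.58%.

Employed = 162.07 + 1,047.59 = 1,209.66 thousand.
Unemployed = 8.92 + 55.24 = 64.16 thousand (jobless and actively searching, or on temporary layoff).
Labor force = 1,209.66 + 64.16 = 1,273.82 thousand.
Not in labor force = 490.42 + 22.96 + 66.30 + 204.06 + 116.78 = 900.52 thousand (those not working and not actively searching are outside the labor force — including those who want a job but have given up searching).
Civilian working-age population = 1,273.82 + 900.52 = 2,174.34 thousand.
Unemployment rate = 64.16 / 1,273.82 = 5.04%.
Labor force participation rate = 1,273.82 / 2,174.34 = 58.58%.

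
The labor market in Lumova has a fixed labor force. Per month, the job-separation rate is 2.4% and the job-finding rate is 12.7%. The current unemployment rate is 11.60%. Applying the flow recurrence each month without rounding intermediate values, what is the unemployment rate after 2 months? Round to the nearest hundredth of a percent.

Unemployment rate after two months ≈ 12.80%.

With a fixed labor force, u_{t+1} = u_t + s·(1−u_t) − f·u_t = u_t·(1−s−f) + s.
Here 1−s−f = 0.849 and s = 0.024.
u_1 = 0.116000 × 0.849 + 0.024 = 0.122484.
u_2 = 0.122484 × 0.849 + 0.024 = 0.127989.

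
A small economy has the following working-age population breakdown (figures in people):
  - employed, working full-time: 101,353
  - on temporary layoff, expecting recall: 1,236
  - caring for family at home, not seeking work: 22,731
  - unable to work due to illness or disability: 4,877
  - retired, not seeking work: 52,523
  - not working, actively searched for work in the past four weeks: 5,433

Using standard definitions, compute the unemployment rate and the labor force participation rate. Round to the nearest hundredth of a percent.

Employed = 101,353.
Unemployed = 1,236 + 5,433 = 6,669 (jobless and actively searching, or on temporary layoff).
Labor force = 101,353 + 6,669 = 108,022.
Not in labor force = 22,731 + 4,877 + 52,523 = 80,131 (those not working and not actively searching are outside the labor force).
Civilian working-age population = 108,022 + 80,131 = 188,153.
Unemployment rate = 6,669 / 108,022 = 6.17%.
Labor force participation rate = 108,022 / 188,153 = 57.41%.

Unemployment rate ≈ 6.17%; labor force participation rate ≈ 57.41%.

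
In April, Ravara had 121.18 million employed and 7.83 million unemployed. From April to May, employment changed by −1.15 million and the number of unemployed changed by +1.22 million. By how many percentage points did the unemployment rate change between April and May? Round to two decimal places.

April: labor force = 121.18 + 7.83 = 129.01; u = 7.83/129.01 = 6.07%.
May: labor force = 120.03 + 9.05 = 129.08; u = 9.05/129.08 = 7.01%.
Change = 7.01% − 6.07% = +0.94 pp.

The unemployment rate changed by +0.94 percentage points.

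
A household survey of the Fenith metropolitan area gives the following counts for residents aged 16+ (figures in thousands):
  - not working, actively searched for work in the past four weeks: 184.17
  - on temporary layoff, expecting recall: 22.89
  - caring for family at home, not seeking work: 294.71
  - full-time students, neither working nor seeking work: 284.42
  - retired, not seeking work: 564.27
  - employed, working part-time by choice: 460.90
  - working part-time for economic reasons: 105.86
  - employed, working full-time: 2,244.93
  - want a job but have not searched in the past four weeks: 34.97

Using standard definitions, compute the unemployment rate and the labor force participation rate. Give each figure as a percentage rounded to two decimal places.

Unemployment rate ≈ 6.86%; labor force participation rate ≈ 71.92%.

Employed = 460.90 + 105.86 + 2,244.93 = 2,811.69 thousand (anyone who worked, including part-time for economic reasons, counts as employed).
Unemployed = 184.17 + 22.89 = 207.06 thousand (jobless and actively searching, or on temporary layoff).
Labor force = 2,811.69 + 207.06 = 3,018.75 thousand.
Not in labor force = 294.71 + 284.42 + 564.27 + 34.97 = 1,178.37 thousand (those not working and not actively searching are outside the labor force — including those who want a job but have given up searching).
Civilian working-age population = 3,018.75 + 1,178.37 = 4,197.12 thousand.
Unemployment rate = 207.06 / 3,018.75 = 6.86%.
Labor force participation rate = 3,018.75 / 4,197.12 = 71.92%.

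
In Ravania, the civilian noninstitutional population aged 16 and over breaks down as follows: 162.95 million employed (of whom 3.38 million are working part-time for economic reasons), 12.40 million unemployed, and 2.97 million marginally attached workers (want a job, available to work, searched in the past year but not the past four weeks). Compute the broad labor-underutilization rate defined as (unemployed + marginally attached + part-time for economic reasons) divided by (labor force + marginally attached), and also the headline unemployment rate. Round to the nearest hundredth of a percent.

Labor force = 162.95 + 12.40 = 175.35 million.
Numerator = 12.40 + 2.97 + 3.38 = 18.75 million.
Denominator = 175.35 + 2.97 = 178.32 million.
Broad rate = 18.75 / 178.32 = 10.51%.
Headline unemployment rate = 12.40 / 175.35 = 7.07%.

Broad underutilization rate ≈ 10.51%; headline unemployment rate ≈ 7.07%.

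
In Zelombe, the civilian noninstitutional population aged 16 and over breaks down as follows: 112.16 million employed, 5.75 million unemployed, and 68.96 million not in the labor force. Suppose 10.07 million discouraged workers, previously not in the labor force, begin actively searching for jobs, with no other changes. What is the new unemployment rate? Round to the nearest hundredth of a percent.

New unemployment rate ≈ 12.36%.

Initially, labor force = 112.16 + 5.75 = 117.91 million, so u = 5.75/117.91 = 4.88%.
After the change, unemployed and labor force both rise by 10.07 → E = 112.16, U = 15.82, labor force = 127.98 million.
New unemployment rate = 15.82 / 127.98 = 12.36%.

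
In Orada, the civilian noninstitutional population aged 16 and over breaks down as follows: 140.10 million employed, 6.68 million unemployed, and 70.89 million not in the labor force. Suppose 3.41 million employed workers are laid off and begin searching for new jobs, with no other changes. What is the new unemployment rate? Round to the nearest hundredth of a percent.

New unemployment rate ≈ 6.87%.

Initially, labor force = 140.10 + 6.68 = 146.78 million, so u = 6.68/146.78 = 4.55%.
After the change, employed falls and unemployed rises by 3.41; labor force unchanged → E = 136.69, U = 10.09, labor force = 146.78 million.
New unemployment rate = 10.09 / 146.78 = 6.87%.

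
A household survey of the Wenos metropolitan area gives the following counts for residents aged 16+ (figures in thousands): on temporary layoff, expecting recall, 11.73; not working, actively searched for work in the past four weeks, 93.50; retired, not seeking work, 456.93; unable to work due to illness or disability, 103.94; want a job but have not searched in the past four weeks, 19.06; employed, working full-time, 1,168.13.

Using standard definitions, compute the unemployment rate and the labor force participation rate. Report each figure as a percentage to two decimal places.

Unemployment rate ≈ 8.26%; labor force participation rate ≈ 68.71%.

Employed = 1,168.13 thousand.
Unemployed = 11.73 + 93.50 = 105.23 thousand (jobless and actively searching, or on temporary layoff).
Labor force = 1,168.13 + 105.23 = 1,273.36 thousand.
Not in labor force = 456.93 + 103.94 + 19.06 = 579.93 thousand (those not working and not actively searching are outside the labor force — including those who want a job but have given up searching).
Civilian working-age population = 1,273.36 + 579.93 = 1,853.29 thousand.
Unemployment rate = 105.23 / 1,273.36 = 8.26%.
Labor force participation rate = 1,273.36 / 1,853.29 = 68.71%.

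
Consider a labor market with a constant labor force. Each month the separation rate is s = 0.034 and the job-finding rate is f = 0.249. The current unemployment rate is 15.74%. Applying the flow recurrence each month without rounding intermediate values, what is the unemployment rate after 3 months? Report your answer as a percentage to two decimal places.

With a fixed labor force, u_{t+1} = u_t + s·(1−u_t) − f·u_t = u_t·(1−s−f) + s.
Here 1−s−f = 0.717 and s = 0.034.
u_1 = 0.157400 × 0.717 + 0.034 = 0.146856.
u_2 = 0.146856 × 0.717 + 0.034 = 0.139296.
u_3 = 0.139296 × 0.717 + 0.034 = 0.133875.

Unemployment rate after three months ≈ 13.39%.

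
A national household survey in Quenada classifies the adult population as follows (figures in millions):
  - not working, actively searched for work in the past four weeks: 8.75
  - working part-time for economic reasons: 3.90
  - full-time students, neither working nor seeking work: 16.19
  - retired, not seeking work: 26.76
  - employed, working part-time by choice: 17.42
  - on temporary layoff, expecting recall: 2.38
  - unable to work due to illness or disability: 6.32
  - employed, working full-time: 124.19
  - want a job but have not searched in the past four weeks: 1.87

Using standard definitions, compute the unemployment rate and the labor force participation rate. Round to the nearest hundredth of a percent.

Employed = 3.90 + 17.42 + 124.19 = 145.51 million (anyone who worked, including part-time for economic reasons, counts as employed).
Unemployed = 8.75 + 2.38 = 11.13 million (jobless and actively searching, or on temporary layoff).
Labor force = 145.51 + 11.13 = 156.64 million.
Not in labor force = 16.19 + 26.76 + 6.32 + 1.87 = 51.14 million (those not working and not actively searching are outside the labor force — including those who want a job but have given up searching).
Civilian working-age population = 156.64 + 51.14 = 207.78 million.
Unemployment rate = 11.13 / 156.64 = 7.11%.
Labor force participation rate = 156.64 / 207.78 = 75.39%.

Unemployment rate ≈ 7.11%; labor force participation rate ≈ 75.39%.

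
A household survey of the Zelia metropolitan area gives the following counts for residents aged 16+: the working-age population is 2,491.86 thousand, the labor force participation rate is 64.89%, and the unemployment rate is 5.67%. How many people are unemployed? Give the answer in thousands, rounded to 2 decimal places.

About 91.68 thousand are unemployed.

Labor force = 0.6489 × 2,491.86 = 1,616.97 thousand.
Unemployed = 0.0567 × 1,616.97 ≈ 91.68 thousand.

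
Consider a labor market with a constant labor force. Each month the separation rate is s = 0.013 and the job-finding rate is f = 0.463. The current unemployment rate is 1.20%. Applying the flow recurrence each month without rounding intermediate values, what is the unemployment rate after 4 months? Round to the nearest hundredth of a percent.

Unemployment rate after four months ≈ 2.62%.

With a fixed labor force, u_{t+1} = u_t + s·(1−u_t) − f·u_t = u_t·(1−s−f) + s.
Here 1−s−f = 0.524 and s = 0.013.
u_1 = 0.012000 × 0.524 + 0.013 = 0.019288.
u_2 = 0.019288 × 0.524 + 0.013 = 0.023107.
u_3 = 0.023107 × 0.524 + 0.013 = 0.025108.
u_4 = 0.025108 × 0.524 + 0.013 = 0.026157.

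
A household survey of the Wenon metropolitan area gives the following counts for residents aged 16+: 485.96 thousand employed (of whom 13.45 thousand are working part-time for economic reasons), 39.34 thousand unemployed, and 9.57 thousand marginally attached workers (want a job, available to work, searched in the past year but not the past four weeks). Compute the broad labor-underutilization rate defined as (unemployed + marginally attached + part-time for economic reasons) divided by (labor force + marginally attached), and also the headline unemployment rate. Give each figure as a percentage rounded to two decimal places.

Labor force = 485.96 + 39.34 = 525.30 thousand.
Numerator = 39.34 + 9.57 + 13.45 = 62.36 thousand.
Denominator = 525.30 + 9.57 = 534.87 thousand.
Broad rate = 62.36 / 534.87 = 11.66%.
Headline unemployment rate = 39.34 / 525.30 = 7.49%.

Broad underutilization rate ≈ 11.66%; headline unemployment rate ≈ 7.49%.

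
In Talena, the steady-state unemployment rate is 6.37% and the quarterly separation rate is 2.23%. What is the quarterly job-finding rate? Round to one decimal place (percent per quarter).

Job-finding rate ≈ 32.8% per quarter.

From u* = s/(s+f): f = s·(1−u)/u.
f = 2.23 × (1 − 0.0637) / 0.0637 = 2.0879 / 0.0637 ≈ 32.8% per quarter.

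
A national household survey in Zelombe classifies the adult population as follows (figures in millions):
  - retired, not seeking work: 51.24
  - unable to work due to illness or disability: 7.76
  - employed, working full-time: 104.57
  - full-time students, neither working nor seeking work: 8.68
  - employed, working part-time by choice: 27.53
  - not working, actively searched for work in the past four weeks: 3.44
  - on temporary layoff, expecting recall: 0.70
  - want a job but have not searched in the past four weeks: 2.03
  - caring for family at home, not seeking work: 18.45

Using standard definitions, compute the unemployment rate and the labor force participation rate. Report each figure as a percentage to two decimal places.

Employed = 104.57 + 27.53 = 132.10 million.
Unemployed = 3.44 + 0.70 = 4.14 million (jobless and actively searching, or on temporary layoff).
Labor force = 132.10 + 4.14 = 136.24 million.
Not in labor force = 51.24 + 7.76 + 8.68 + 2.03 + 18.45 = 88.16 million (those not working and not actively searching are outside the labor force — including those who want a job but have given up searching).
Civilian working-age population = 136.24 + 88.16 = 224.40 million.
Unemployment rate = 4.14 / 136.24 = 3.04%.
Labor force participation rate = 136.24 / 224.40 = 60.71%.

Unemployment rate ≈ 3.04%; labor force participation rate ≈ 60.71%.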